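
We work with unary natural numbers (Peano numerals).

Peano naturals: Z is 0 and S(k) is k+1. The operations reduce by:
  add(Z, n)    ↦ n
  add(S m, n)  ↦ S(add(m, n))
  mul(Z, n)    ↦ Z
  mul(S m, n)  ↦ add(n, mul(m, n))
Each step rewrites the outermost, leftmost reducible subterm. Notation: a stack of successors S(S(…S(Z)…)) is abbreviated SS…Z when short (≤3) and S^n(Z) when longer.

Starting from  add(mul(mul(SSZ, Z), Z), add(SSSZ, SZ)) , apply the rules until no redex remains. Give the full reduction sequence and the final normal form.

  start: add(mul(mul(SSZ, Z), Z), add(SSSZ, SZ))
  [1] add(mul(add(Z, mul(SZ, Z)), Z), add(SSSZ, SZ))
  [2] add(mul(mul(SZ, Z), Z), add(SSSZ, SZ))
  [3] add(mul(add(Z, mul(Z, Z)), Z), add(SSSZ, SZ))
  [4] add(mul(mul(Z, Z), Z), add(SSSZ, SZ))
  [5] add(mul(Z, Z), add(SSSZ, SZ))
  [6] add(Z, add(SSSZ, SZ))
  [7] add(SSSZ, SZ)
  [8] S(add(SSZ, SZ))
  [9] S(S(add(SZ, SZ)))
  [10] S(S(S(add(Z, SZ))))
  [11] S^4(Z)

Answer: normal form = S^4(Z)  (in 11 steps)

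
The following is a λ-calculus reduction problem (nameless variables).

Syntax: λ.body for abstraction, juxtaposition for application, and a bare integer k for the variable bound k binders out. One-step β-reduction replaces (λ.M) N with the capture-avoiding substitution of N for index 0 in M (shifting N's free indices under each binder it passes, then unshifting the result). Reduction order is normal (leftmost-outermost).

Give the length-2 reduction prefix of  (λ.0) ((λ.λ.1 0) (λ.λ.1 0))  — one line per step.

Answer: after 2 steps: λ.(λ.λ.1 0) 0

Derivation:
  start: (λ.0) ((λ.λ.1 0) (λ.λ.1 0))
  step 1: (λ.λ.1 0) (λ.λ.1 0)
  step 2: λ.(λ.λ.1 0) 0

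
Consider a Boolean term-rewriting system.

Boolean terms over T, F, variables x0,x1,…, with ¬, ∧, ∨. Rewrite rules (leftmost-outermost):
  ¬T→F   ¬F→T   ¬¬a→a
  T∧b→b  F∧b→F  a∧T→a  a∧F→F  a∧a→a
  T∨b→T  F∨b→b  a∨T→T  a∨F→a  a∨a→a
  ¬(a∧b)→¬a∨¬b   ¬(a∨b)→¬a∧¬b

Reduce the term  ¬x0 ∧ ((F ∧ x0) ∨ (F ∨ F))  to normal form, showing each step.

Answer: normal form = F  (in 4 steps)

Reduction:
  start: ¬x0 ∧ ((F ∧ x0) ∨ (F ∨ F))
  step 1: ¬x0 ∧ (F ∨ (F ∨ F))
  step 2: ¬x0 ∧ (F ∨ F)
  step 3: ¬x0 ∧ F
  step 4: F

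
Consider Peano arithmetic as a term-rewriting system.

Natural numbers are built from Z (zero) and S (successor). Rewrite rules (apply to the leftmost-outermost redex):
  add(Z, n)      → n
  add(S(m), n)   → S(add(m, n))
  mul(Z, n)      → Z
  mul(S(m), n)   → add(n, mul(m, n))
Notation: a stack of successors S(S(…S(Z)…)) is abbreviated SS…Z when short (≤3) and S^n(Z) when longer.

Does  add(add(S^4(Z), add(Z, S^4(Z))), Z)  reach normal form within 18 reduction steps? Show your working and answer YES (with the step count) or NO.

Answer: YES — reaches normal form S^8(Z) in 15 ≤ 18 steps

Derivation:
  start: add(add(S^4(Z), add(Z, S^4(Z))), Z)
  step 1: add(S(add(SSSZ, add(Z, S^4(Z)))), Z)
  step 2: S(add(add(SSSZ, add(Z, S^4(Z))), Z))
  step 3: S(add(S(add(SSZ, add(Z, S^4(Z)))), Z))
  step 4: S(S(add(add(SSZ, add(Z, S^4(Z))), Z)))
  step 5: S(S(add(S(add(SZ, add(Z, S^4(Z)))), Z)))
  step 6: S(S(S(add(add(SZ, add(Z, S^4(Z))), Z))))
  step 7: S(S(S(add(S(add(Z, add(Z, S^4(Z)))), Z))))
  step 8: S(S(S(S(add(add(Z, add(Z, S^4(Z))), Z)))))
  step 9: S(S(S(S(add(add(Z, S^4(Z)), Z)))))
  step 10: S(S(S(S(add(S^4(Z), Z)))))
  step 11: S(S(S(S(S(add(SSSZ, Z))))))
  step 12: S(S(S(S(S(S(add(SSZ, Z)))))))
  step 13: S(S(S(S(S(S(S(add(SZ, Z))))))))
  step 14: S(S(S(S(S(S(S(S(add(Z, Z)))))))))
  step 15: S^8(Z)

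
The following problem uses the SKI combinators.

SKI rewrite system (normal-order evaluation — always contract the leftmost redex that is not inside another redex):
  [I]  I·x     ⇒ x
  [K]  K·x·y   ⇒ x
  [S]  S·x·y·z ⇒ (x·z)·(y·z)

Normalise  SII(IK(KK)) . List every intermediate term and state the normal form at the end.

  start: SII(IK(KK))
  →1  I(IK(KK))(I(IK(KK)))
  →2  IK(KK)(I(IK(KK)))
  →3  K(KK)(I(IK(KK)))
  →4  KK

Answer: normal form = KK  (in 4 steps)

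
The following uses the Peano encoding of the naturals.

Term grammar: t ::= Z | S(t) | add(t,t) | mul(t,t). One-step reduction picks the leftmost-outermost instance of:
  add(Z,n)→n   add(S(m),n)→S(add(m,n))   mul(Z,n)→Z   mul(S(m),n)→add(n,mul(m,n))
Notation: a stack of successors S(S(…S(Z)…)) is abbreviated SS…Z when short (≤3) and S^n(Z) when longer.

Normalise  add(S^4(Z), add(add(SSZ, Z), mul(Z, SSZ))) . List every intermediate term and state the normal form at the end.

  start: add(S^4(Z), add(add(SSZ, Z), mul(Z, SSZ)))
  [1] S(add(SSSZ, add(add(SSZ, Z), mul(Z, SSZ))))
  [2] S(S(add(SSZ, add(add(SSZ, Z), mul(Z, SSZ)))))
  [3] S(S(S(add(SZ, add(add(SSZ, Z), mul(Z, SSZ))))))
  [4] S(S(S(S(add(Z, add(add(SSZ, Z), mul(Z, SSZ)))))))
  [5] S(S(S(S(add(add(SSZ, Z), mul(Z, SSZ))))))
  [6] S(S(S(S(add(S(add(SZ, Z)), mul(Z, SSZ))))))
  [7] S(S(S(S(S(add(add(SZ, Z), mul(Z, SSZ)))))))
  [8] S(S(S(S(S(add(S(add(Z, Z)), mul(Z, SSZ)))))))
  [9] S(S(S(S(S(S(add(add(Z, Z), mul(Z, SSZ))))))))
  [10] S(S(S(S(S(S(add(Z, mul(Z, SSZ))))))))
  [11] S(S(S(S(S(S(mul(Z, SSZ)))))))
  [12] S^6(Z)

Answer: normal form = S^6(Z)  (in 12 steps)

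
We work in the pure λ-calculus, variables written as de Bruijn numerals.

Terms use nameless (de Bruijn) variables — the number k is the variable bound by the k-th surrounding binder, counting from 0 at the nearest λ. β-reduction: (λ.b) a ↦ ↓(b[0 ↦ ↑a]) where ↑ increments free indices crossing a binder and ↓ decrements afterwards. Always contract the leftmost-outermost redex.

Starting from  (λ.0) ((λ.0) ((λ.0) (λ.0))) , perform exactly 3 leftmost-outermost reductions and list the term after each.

  start: (λ.0) ((λ.0) ((λ.0) (λ.0)))
  step 1: (λ.0) ((λ.0) (λ.0))
  step 2: (λ.0) (λ.0)
  step 3: λ.0

Answer: after 3 steps: λ.0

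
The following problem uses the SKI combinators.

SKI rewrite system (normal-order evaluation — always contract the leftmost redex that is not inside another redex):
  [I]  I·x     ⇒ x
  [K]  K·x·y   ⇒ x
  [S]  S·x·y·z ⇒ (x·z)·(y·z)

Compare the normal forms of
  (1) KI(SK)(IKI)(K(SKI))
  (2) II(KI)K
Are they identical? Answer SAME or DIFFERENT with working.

Term A:
  start: KI(SK)(IKI)(K(SKI))
  →1  I(IKI)(K(SKI))
  →2  IKI(K(SKI))
  →3  KI(K(SKI))
  →4  I

Term B:
  start: II(KI)K
  →1  I(KI)K
  →2  KIK
  →3  I

Answer: SAME — A ⇓ I, B ⇓ I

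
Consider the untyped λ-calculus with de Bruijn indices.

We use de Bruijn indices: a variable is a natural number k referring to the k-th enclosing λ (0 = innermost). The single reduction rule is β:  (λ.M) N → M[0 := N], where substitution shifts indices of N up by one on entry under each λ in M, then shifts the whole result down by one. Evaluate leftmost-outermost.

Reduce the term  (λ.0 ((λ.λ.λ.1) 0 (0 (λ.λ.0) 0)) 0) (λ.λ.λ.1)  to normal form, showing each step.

  start: (λ.0 ((λ.λ.λ.1) 0 (0 (λ.λ.0) 0)) 0) (λ.λ.λ.1)
  step 1: (λ.λ.λ.1) ((λ.λ.λ.1) (λ.λ.λ.1) ((λ.λ.λ.1) (λ.λ.0) (λ.λ.λ.1))) (λ.λ.λ.1)
  step 2: (λ.λ.1) (λ.λ.λ.1)
  step 3: λ.λ.λ.λ.1

Answer: normal form = λ.λ.λ.λ.1  (in 3 steps)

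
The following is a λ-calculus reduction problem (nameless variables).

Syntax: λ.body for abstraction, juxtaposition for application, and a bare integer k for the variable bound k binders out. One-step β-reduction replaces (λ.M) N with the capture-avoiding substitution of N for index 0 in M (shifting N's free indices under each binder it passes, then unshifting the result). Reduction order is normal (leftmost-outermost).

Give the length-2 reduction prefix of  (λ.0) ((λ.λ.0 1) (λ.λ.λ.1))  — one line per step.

  start: (λ.0) ((λ.λ.0 1) (λ.λ.λ.1))
  →1  (λ.λ.0 1) (λ.λ.λ.1)
  →2  λ.0 (λ.λ.λ.1)

Answer: after 2 steps: λ.0 (λ.λ.λ.1)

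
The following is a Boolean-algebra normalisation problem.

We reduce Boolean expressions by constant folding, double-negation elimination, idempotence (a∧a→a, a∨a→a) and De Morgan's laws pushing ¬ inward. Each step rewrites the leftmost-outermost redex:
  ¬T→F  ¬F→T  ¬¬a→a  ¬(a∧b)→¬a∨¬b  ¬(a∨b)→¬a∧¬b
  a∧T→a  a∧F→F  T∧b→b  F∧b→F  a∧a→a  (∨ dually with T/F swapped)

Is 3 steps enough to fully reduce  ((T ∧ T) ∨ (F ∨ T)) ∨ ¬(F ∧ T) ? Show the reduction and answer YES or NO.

Answer: YES — reaches normal form T in 3 ≤ 3 steps

Working:
  start: ((T ∧ T) ∨ (F ∨ T)) ∨ ¬(F ∧ T)
  [1] (T ∨ (F ∨ T)) ∨ ¬(F ∧ T)
  [2] T ∨ ¬(F ∧ T)
  [3] T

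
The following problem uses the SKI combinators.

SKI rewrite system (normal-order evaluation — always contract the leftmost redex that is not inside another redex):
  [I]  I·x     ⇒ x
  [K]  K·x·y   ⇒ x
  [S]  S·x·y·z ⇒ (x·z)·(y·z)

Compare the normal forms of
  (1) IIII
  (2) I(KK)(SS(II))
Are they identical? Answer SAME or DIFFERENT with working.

Term A:
  start: IIII
  [1] III
  [2] II
  [3] I

Term B:
  start: I(KK)(SS(II))
  [1] KK(SS(II))
  [2] K

Answer: DIFFERENT — A ⇓ I, B ⇓ K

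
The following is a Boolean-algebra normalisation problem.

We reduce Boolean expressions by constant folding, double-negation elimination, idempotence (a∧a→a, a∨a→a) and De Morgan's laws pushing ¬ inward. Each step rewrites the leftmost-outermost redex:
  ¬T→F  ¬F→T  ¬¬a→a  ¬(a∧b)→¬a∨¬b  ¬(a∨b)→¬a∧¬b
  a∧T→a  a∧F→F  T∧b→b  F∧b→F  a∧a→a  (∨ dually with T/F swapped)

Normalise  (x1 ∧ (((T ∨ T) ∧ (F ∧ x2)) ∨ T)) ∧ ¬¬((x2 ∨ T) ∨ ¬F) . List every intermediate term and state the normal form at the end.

Answer: normal form = x1  (in 6 steps)

Working:
  start: (x1 ∧ (((T ∨ T) ∧ (F ∧ x2)) ∨ T)) ∧ ¬¬((x2 ∨ T) ∨ ¬F)
  step 1: (x1 ∧ T) ∧ ¬¬((x2 ∨ T) ∨ ¬F)
  step 2: x1 ∧ ¬¬((x2 ∨ T) ∨ ¬F)
  step 3: x1 ∧ ((x2 ∨ T) ∨ ¬F)
  step 4: x1 ∧ (T ∨ ¬F)
  step 5: x1 ∧ T
  step 6: x1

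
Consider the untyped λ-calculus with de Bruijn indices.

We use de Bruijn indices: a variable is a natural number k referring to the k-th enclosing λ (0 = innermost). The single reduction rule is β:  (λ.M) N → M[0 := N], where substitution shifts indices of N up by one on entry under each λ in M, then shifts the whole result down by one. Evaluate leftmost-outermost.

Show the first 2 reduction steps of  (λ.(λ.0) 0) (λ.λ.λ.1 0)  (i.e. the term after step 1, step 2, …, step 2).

Answer: after 2 steps: λ.λ.λ.1 0

Working:
  start: (λ.(λ.0) 0) (λ.λ.λ.1 0)
  step 1: (λ.0) (λ.λ.λ.1 0)
  step 2: λ.λ.λ.1 0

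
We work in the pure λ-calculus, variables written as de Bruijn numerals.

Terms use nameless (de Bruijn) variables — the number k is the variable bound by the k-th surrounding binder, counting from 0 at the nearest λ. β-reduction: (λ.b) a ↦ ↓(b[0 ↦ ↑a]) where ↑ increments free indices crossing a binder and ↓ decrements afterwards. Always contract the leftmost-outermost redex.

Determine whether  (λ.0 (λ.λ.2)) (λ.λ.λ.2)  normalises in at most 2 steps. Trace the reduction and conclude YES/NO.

Answer: YES — reaches normal form λ.λ.λ.λ.λ.λ.λ.2 in 2 ≤ 2 steps

Reduction:
  start: (λ.0 (λ.λ.2)) (λ.λ.λ.2)
  step 1: (λ.λ.λ.2) (λ.λ.λ.λ.λ.2)
  step 2: λ.λ.λ.λ.λ.λ.λ.2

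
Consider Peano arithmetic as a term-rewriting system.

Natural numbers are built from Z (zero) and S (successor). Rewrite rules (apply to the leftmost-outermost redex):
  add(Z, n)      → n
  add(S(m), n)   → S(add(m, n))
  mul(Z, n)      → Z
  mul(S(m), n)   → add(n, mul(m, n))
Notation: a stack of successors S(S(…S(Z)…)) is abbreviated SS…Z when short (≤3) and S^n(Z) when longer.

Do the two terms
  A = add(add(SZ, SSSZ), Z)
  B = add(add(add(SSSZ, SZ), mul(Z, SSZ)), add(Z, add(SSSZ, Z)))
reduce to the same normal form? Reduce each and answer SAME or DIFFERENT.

Term A:
  start: add(add(SZ, SSSZ), Z)
  step 1: add(S(add(Z, SSSZ)), Z)
  step 2: S(add(add(Z, SSSZ), Z))
  step 3: S(add(SSSZ, Z))
  step 4: S(S(add(SSZ, Z)))
  step 5: S(S(S(add(SZ, Z))))
  step 6: S(S(S(S(add(Z, Z)))))
  step 7: S^4(Z)

Term B:
  start: add(add(add(SSSZ, SZ), mul(Z, SSZ)), add(Z, add(SSSZ, Z)))
  step 1: add(add(S(add(SSZ, SZ)), mul(Z, SSZ)), add(Z, add(SSSZ, Z)))
  step 2: add(S(add(add(SSZ, SZ), mul(Z, SSZ))), add(Z, add(SSSZ, Z)))
  step 3: S(add(add(add(SSZ, SZ), mul(Z, SSZ)), add(Z, add(SSSZ, Z))))
  step 4: S(add(add(S(add(SZ, SZ)), mul(Z, SSZ)), add(Z, add(SSSZ, Z))))
  step 5: S(add(S(add(add(SZ, SZ), mul(Z, SSZ))), add(Z, add(SSSZ, Z))))
  step 6: S(S(add(add(add(SZ, SZ), mul(Z, SSZ)), add(Z, add(SSSZ, Z)))))
  step 7: S(S(add(add(S(add(Z, SZ)), mul(Z, SSZ)), add(Z, add(SSSZ, Z)))))
  step 8: S(S(add(S(add(add(Z, SZ), mul(Z, SSZ))), add(Z, add(SSSZ, Z)))))
  step 9: S(S(S(add(add(add(Z, SZ), mul(Z, SSZ)), add(Z, add(SSSZ, Z))))))
  step 10: S(S(S(add(add(SZ, mul(Z, SSZ)), add(Z, add(SSSZ, Z))))))
  step 11: S(S(S(add(S(add(Z, mul(Z, SSZ))), add(Z, add(SSSZ, Z))))))
  step 12: S(S(S(S(add(add(Z, mul(Z, SSZ)), add(Z, add(SSSZ, Z)))))))
  step 13: S(S(S(S(add(mul(Z, SSZ), add(Z, add(SSSZ, Z)))))))
  step 14: S(S(S(S(add(Z, add(Z, add(SSSZ, Z)))))))
  step 15: S(S(S(S(add(Z, add(SSSZ, Z))))))
  step 16: S(S(S(S(add(SSSZ, Z)))))
  step 17: S(S(S(S(S(add(SSZ, Z))))))
  step 18: S(S(S(S(S(S(add(SZ, Z)))))))
  step 19: S(S(S(S(S(S(S(add(Z, Z))))))))
  step 20: S^7(Z)

Answer: DIFFERENT — A ⇓ S^4(Z), B ⇓ S^7(Z)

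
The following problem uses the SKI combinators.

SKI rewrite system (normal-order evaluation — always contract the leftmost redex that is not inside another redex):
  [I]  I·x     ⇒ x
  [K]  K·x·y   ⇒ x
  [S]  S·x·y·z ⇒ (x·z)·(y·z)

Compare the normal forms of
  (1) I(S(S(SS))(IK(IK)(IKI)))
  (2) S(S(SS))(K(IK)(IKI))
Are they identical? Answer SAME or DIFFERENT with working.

Term A:
  start: I(S(S(SS))(IK(IK)(IKI)))
  →1  S(S(SS))(IK(IK)(IKI))
  →2  S(S(SS))(K(IK)(IKI))
  →3  S(S(SS))(IK)
  →4  S(S(SS))K

Term B:
  start: S(S(SS))(K(IK)(IKI))
  →1  S(S(SS))(IK)
  →2  S(S(SS))K

Answer: SAME — A ⇓ S(S(SS))K, B ⇓ S(S(SS))K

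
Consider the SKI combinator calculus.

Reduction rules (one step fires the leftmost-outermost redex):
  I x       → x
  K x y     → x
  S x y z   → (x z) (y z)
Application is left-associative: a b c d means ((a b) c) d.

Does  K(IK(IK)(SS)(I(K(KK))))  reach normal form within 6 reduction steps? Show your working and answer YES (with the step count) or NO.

Answer: YES — reaches normal form K(K(K(KK))) in 4 ≤ 6 steps

Working:
  start: K(IK(IK)(SS)(I(K(KK))))
  step 1: K(K(IK)(SS)(I(K(KK))))
  step 2: K(IK(I(K(KK))))
  step 3: K(K(I(K(KK))))
  step 4: K(K(K(KK)))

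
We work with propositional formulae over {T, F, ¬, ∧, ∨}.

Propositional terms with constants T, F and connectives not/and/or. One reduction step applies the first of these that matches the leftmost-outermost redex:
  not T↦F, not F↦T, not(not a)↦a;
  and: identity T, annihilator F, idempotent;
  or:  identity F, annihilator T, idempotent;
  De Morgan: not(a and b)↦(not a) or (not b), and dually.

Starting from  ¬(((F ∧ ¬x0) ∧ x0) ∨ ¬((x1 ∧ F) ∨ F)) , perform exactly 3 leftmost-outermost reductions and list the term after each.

  start: ¬(((F ∧ ¬x0) ∧ x0) ∨ ¬((x1 ∧ F) ∨ F))
  →1  ¬((F ∧ ¬x0) ∧ x0) ∧ ¬¬((x1 ∧ F) ∨ F)
  →2  (¬(F ∧ ¬x0) ∨ ¬x0) ∧ ¬¬((x1 ∧ F) ∨ F)
  →3  ((¬F ∨ ¬¬x0) ∨ ¬x0) ∧ ¬¬((x1 ∧ F) ∨ F)

Answer: after 3 steps: ((¬F ∨ ¬¬x0) ∨ ¬x0) ∧ ¬¬((x1 ∧ F) ∨ F)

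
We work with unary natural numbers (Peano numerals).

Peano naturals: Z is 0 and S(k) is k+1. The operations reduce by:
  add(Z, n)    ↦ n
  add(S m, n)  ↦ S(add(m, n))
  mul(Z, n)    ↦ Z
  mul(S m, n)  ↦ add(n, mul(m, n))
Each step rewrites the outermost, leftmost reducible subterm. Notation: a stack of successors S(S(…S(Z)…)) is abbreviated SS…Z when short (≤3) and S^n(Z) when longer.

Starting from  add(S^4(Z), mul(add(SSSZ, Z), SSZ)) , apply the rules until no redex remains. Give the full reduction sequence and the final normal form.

  start: add(S^4(Z), mul(add(SSSZ, Z), SSZ))
  step 1: S(add(SSSZ, mul(add(SSSZ, Z), SSZ)))
  step 2: S(S(add(SSZ, mul(add(SSSZ, Z), SSZ))))
  step 3: S(S(S(add(SZ, mul(add(SSSZ, Z), SSZ)))))
  step 4: S(S(S(S(add(Z, mul(add(SSSZ, Z), SSZ))))))
  step 5: S(S(S(S(mul(add(SSSZ, Z), SSZ)))))
  step 6: S(S(S(S(mul(S(add(SSZ, Z)), SSZ)))))
  step 7: S(S(S(S(add(SSZ, mul(add(SSZ, Z), SSZ))))))
  step 8: S(S(S(S(S(add(SZ, mul(add(SSZ, Z), SSZ)))))))
  step 9: S(S(S(S(S(S(add(Z, mul(add(SSZ, Z), SSZ))))))))
  step 10: S(S(S(S(S(S(mul(add(SSZ, Z), SSZ)))))))
  step 11: S(S(S(S(S(S(mul(S(add(SZ, Z)), SSZ)))))))
  step 12: S(S(S(S(S(S(add(SSZ, mul(add(SZ, Z), SSZ))))))))
  step 13: S(S(S(S(S(S(S(add(SZ, mul(add(SZ, Z), SSZ)))))))))
  step 14: S(S(S(S(S(S(S(S(add(Z, mul(add(SZ, Z), SSZ))))))))))
  step 15: S(S(S(S(S(S(S(S(mul(add(SZ, Z), SSZ)))))))))
  step 16: S(S(S(S(S(S(S(S(mul(S(add(Z, Z)), SSZ)))))))))
  step 17: S(S(S(S(S(S(S(S(add(SSZ, mul(add(Z, Z), SSZ))))))))))
  step 18: S(S(S(S(S(S(S(S(S(add(SZ, mul(add(Z, Z), SSZ)))))))))))
  step 19: S(S(S(S(S(S(S(S(S(S(add(Z, mul(add(Z, Z), SSZ))))))))))))
  step 20: S(S(S(S(S(S(S(S(S(S(mul(add(Z, Z), SSZ)))))))))))
  step 21: S(S(S(S(S(S(S(S(S(S(mul(Z, SSZ)))))))))))
  step 22: S^10(Z)

Answer: normal form = S^10(Z)  (in 22 steps)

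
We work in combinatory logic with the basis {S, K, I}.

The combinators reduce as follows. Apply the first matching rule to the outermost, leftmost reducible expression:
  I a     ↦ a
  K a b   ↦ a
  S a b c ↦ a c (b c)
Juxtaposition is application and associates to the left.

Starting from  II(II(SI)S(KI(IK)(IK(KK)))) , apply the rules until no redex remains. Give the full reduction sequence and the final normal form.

Answer: normal form = KK  (in 10 steps)

Reduction:
  start: II(II(SI)S(KI(IK)(IK(KK))))
  [1] I(II(SI)S(KI(IK)(IK(KK))))
  [2] II(SI)S(KI(IK)(IK(KK)))
  [3] I(SI)S(KI(IK)(IK(KK)))
  [4] SIS(KI(IK)(IK(KK)))
  [5] I(KI(IK)(IK(KK)))(S(KI(IK)(IK(KK))))
  [6] KI(IK)(IK(KK))(S(KI(IK)(IK(KK))))
  [7] I(IK(KK))(S(KI(IK)(IK(KK))))
  [8] IK(KK)(S(KI(IK)(IK(KK))))
  [9] K(KK)(S(KI(IK)(IK(KK))))
  [10] KK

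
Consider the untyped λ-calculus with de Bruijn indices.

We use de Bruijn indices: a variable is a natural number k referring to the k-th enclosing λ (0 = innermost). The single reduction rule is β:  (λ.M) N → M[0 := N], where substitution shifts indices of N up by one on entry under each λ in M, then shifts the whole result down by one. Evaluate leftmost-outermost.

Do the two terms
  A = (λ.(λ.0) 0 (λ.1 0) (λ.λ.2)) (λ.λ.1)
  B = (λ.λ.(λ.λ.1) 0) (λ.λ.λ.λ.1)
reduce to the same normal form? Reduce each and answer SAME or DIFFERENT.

Term A:
  start: (λ.(λ.0) 0 (λ.1 0) (λ.λ.2)) (λ.λ.1)
  →1  (λ.0) (λ.λ.1) (λ.(λ.λ.1) 0) (λ.λ.λ.λ.1)
  →2  (λ.λ.1) (λ.(λ.λ.1) 0) (λ.λ.λ.λ.1)
  →3  (λ.λ.(λ.λ.1) 0) (λ.λ.λ.λ.1)
  →4  λ.(λ.λ.1) 0
  →5  λ.λ.1

Term B:
  start: (λ.λ.(λ.λ.1) 0) (λ.λ.λ.λ.1)
  →1  λ.(λ.λ.1) 0
  →2  λ.λ.1

Answer: SAME — A ⇓ λ.λ.1, B ⇓ λ.λ.1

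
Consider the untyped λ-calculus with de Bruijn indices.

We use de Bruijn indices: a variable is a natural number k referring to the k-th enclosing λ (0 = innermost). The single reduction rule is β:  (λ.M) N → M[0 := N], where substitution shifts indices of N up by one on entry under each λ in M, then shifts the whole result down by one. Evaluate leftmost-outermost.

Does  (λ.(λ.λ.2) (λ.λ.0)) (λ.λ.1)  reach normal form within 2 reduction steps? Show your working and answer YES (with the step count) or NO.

Answer: YES — reaches normal form λ.λ.λ.1 in 2 ≤ 2 steps

Working:
  start: (λ.(λ.λ.2) (λ.λ.0)) (λ.λ.1)
  step 1: (λ.λ.λ.λ.1) (λ.λ.0)
  step 2: λ.λ.λ.1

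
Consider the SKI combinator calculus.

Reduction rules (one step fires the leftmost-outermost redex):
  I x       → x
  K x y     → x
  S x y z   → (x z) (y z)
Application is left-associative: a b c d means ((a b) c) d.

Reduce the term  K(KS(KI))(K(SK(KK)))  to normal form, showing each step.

  start: K(KS(KI))(K(SK(KK)))
  →1  KS(KI)
  →2  S

Answer: normal form = S  (in 2 steps)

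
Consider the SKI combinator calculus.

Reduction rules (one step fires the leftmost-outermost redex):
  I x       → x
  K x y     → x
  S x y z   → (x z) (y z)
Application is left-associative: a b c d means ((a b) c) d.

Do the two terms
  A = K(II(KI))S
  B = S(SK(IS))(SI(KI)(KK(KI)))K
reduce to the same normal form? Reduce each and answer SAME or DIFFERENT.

Answer: SAME — A ⇓ KI, B ⇓ KI

Reduction:
Term A:
  start: K(II(KI))S
  [1] II(KI)
  [2] I(KI)
  [3] KI

Term B:
  start: S(SK(IS))(SI(KI)(KK(KI)))K
  [1] SK(IS)K(SI(KI)(KK(KI))K)
  [2] KK(ISK)(SI(KI)(KK(KI))K)
  [3] K(SI(KI)(KK(KI))K)
  [4] K(I(KK(KI))(KI(KK(KI)))K)
  [5] K(KK(KI)(KI(KK(KI)))K)
  [6] K(K(KI(KK(KI)))K)
  [7] K(KI(KK(KI)))
  [8] KI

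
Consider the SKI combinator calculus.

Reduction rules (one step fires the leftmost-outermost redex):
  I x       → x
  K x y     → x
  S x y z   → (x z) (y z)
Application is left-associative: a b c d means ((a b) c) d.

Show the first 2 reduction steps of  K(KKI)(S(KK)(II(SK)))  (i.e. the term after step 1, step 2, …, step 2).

  start: K(KKI)(S(KK)(II(SK)))
  →1  KKI
  →2  K

Answer: after 2 steps: K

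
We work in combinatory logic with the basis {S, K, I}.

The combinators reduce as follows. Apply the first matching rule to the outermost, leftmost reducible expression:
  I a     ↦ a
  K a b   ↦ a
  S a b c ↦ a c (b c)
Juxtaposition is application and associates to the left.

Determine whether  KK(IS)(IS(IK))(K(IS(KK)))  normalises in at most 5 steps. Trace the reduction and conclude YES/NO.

Answer: YES — reaches normal form SK in 4 ≤ 5 steps

Derivation:
  start: KK(IS)(IS(IK))(K(IS(KK)))
  step 1: K(IS(IK))(K(IS(KK)))
  step 2: IS(IK)
  step 3: S(IK)
  step 4: SK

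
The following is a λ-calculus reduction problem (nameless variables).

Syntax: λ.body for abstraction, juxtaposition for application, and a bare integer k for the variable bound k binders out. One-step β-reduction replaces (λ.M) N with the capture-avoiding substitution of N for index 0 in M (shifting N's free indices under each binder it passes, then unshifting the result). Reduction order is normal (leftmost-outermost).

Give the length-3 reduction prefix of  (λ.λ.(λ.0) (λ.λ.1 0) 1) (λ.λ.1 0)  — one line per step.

Answer: after 3 steps: λ.λ.(λ.λ.1 0) 0

Reduction:
  start: (λ.λ.(λ.0) (λ.λ.1 0) 1) (λ.λ.1 0)
  [1] λ.(λ.0) (λ.λ.1 0) (λ.λ.1 0)
  [2] λ.(λ.λ.1 0) (λ.λ.1 0)
  [3] λ.λ.(λ.λ.1 0) 0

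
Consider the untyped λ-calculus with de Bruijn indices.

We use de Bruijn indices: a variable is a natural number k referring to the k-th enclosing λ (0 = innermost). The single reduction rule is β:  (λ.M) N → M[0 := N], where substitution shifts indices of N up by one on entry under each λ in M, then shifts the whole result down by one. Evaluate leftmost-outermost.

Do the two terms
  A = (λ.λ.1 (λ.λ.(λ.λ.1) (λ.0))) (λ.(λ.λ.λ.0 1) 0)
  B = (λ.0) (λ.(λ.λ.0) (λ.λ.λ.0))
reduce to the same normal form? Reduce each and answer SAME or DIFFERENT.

Answer: DIFFERENT — A ⇓ λ.λ.λ.0 1, B ⇓ λ.λ.0

Derivation:
Term A:
  start: (λ.λ.1 (λ.λ.(λ.λ.1) (λ.0))) (λ.(λ.λ.λ.0 1) 0)
  [1] λ.(λ.(λ.λ.λ.0 1) 0) (λ.λ.(λ.λ.1) (λ.0))
  [2] λ.(λ.λ.λ.0 1) (λ.λ.(λ.λ.1) (λ.0))
  [3] λ.λ.λ.0 1

Term B:
  start: (λ.0) (λ.(λ.λ.0) (λ.λ.λ.0))
  [1] λ.(λ.λ.0) (λ.λ.λ.0)
  [2] λ.λ.0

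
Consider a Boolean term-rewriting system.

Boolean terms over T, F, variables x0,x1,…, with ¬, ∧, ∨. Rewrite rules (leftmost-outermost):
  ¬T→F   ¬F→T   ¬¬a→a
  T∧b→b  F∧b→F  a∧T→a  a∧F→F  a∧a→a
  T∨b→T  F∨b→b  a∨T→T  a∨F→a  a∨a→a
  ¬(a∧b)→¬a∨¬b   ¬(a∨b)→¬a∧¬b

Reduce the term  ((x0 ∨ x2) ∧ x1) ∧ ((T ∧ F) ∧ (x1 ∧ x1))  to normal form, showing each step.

Answer: normal form = F  (in 3 steps)

Reduction:
  start: ((x0 ∨ x2) ∧ x1) ∧ ((T ∧ F) ∧ (x1 ∧ x1))
  step 1: ((x0 ∨ x2) ∧ x1) ∧ (F ∧ (x1 ∧ x1))
  step 2: ((x0 ∨ x2) ∧ x1) ∧ F
  step 3: F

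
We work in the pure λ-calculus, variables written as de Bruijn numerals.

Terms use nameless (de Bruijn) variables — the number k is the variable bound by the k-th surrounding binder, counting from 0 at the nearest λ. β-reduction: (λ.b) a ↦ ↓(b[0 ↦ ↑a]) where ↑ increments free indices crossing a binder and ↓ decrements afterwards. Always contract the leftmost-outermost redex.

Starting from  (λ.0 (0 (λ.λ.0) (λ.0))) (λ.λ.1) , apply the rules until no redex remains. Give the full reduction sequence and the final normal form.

  start: (λ.0 (0 (λ.λ.0) (λ.0))) (λ.λ.1)
  →1  (λ.λ.1) ((λ.λ.1) (λ.λ.0) (λ.0))
  →2  λ.(λ.λ.1) (λ.λ.0) (λ.0)
  →3  λ.(λ.λ.λ.0) (λ.0)
  →4  λ.λ.λ.0

Answer: normal form = λ.λ.λ.0  (in 4 steps)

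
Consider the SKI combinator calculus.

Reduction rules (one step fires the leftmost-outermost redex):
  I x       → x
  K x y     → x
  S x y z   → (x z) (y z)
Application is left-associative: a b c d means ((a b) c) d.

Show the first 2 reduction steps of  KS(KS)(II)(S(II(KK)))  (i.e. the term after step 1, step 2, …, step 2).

Answer: after 2 steps: SI(S(II(KK)))

Derivation:
  start: KS(KS)(II)(S(II(KK)))
  →1  S(II)(S(II(KK)))
  →2  SI(S(II(KK)))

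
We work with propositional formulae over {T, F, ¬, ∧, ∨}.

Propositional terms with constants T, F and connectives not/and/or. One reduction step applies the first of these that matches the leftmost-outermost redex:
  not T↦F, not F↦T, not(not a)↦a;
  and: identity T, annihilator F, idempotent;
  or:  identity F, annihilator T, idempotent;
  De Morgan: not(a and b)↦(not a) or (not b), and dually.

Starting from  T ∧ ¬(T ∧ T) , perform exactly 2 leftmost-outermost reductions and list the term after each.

  start: T ∧ ¬(T ∧ T)
  step 1: ¬(T ∧ T)
  step 2: ¬T ∨ ¬T

Answer: after 2 steps: ¬T ∨ ¬T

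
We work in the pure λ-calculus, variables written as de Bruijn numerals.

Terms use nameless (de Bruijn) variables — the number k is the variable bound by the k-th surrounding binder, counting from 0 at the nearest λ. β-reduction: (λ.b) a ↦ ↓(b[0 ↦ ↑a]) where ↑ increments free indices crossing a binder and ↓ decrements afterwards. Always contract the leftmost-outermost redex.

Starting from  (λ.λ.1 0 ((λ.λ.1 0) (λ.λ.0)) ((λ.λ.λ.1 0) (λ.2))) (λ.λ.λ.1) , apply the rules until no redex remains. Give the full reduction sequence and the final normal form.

  start: (λ.λ.1 0 ((λ.λ.1 0) (λ.λ.0)) ((λ.λ.λ.1 0) (λ.2))) (λ.λ.λ.1)
  [1] λ.(λ.λ.λ.1) 0 ((λ.λ.1 0) (λ.λ.0)) ((λ.λ.λ.1 0) (λ.λ.λ.λ.1))
  [2] λ.(λ.λ.1) ((λ.λ.1 0) (λ.λ.0)) ((λ.λ.λ.1 0) (λ.λ.λ.λ.1))
  [3] λ.(λ.(λ.λ.1 0) (λ.λ.0)) ((λ.λ.λ.1 0) (λ.λ.λ.λ.1))
  [4] λ.(λ.λ.1 0) (λ.λ.0)
  [5] λ.λ.(λ.λ.0) 0
  [6] λ.λ.λ.0

Answer: normal form = λ.λ.λ.0  (in 6 steps)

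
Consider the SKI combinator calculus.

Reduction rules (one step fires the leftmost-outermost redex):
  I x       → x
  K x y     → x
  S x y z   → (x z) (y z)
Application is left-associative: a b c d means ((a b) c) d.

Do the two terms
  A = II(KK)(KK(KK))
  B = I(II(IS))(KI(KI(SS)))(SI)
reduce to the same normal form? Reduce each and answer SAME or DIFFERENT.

Term A:
  start: II(KK)(KK(KK))
  [1] I(KK)(KK(KK))
  [2] KK(KK(KK))
  [3] K

Term B:
  start: I(II(IS))(KI(KI(SS)))(SI)
  [1] II(IS)(KI(KI(SS)))(SI)
  [2] I(IS)(KI(KI(SS)))(SI)
  [3] IS(KI(KI(SS)))(SI)
  [4] S(KI(KI(SS)))(SI)
  [5] SI(SI)

Answer: DIFFERENT — A ⇓ K, B ⇓ SI(SI)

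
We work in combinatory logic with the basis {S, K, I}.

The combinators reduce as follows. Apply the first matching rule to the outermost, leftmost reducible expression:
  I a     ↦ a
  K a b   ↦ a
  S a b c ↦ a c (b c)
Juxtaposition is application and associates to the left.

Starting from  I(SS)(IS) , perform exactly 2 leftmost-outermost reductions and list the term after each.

  start: I(SS)(IS)
  step 1: SS(IS)
  step 2: SSS

Answer: after 2 steps: SSS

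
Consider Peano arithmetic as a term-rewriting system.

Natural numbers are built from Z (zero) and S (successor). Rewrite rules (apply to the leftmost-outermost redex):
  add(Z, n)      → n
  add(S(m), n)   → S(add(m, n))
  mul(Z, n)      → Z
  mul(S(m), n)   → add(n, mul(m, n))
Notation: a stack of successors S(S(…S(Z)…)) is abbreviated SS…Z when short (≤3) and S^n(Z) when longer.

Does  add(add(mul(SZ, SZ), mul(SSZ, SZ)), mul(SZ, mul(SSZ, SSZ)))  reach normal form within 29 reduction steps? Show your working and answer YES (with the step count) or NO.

Answer: NO — after 29 steps the term is S(S(S(S(S(S(S(add(add(Z, mul(Z, SSZ)), mul(Z, mul(SSZ, SSZ)))))))))), not yet normal

Working:
  start: add(add(mul(SZ, SZ), mul(SSZ, SZ)), mul(SZ, mul(SSZ, SSZ)))
  step 1: add(add(add(SZ, mul(Z, SZ)), mul(SSZ, SZ)), mul(SZ, mul(SSZ, SSZ)))
  step 2: add(add(S(add(Z, mul(Z, SZ))), mul(SSZ, SZ)), mul(SZ, mul(SSZ, SSZ)))
  step 3: add(S(add(add(Z, mul(Z, SZ)), mul(SSZ, SZ))), mul(SZ, mul(SSZ, SSZ)))
  step 4: S(add(add(add(Z, mul(Z, SZ)), mul(SSZ, SZ)), mul(SZ, mul(SSZ, SSZ))))
  step 5: S(add(add(mul(Z, SZ), mul(SSZ, SZ)), mul(SZ, mul(SSZ, SSZ))))
  step 6: S(add(add(Z, mul(SSZ, SZ)), mul(SZ, mul(SSZ, SSZ))))
  step 7: S(add(mul(SSZ, SZ), mul(SZ, mul(SSZ, SSZ))))
  step 8: S(add(add(SZ, mul(SZ, SZ)), mul(SZ, mul(SSZ, SSZ))))
  step 9: S(add(S(add(Z, mul(SZ, SZ))), mul(SZ, mul(SSZ, SSZ))))
  step 10: S(S(add(add(Z, mul(SZ, SZ)), mul(SZ, mul(SSZ, SSZ)))))
  step 11: S(S(add(mul(SZ, SZ), mul(SZ, mul(SSZ, SSZ)))))
  step 12: S(S(add(add(SZ, mul(Z, SZ)), mul(SZ, mul(SSZ, SSZ)))))
  step 13: S(S(add(S(add(Z, mul(Z, SZ))), mul(SZ, mul(SSZ, SSZ)))))
  step 14: S(S(S(add(add(Z, mul(Z, SZ)), mul(SZ, mul(SSZ, SSZ))))))
  step 15: S(S(S(add(mul(Z, SZ), mul(SZ, mul(SSZ, SSZ))))))
  step 16: S(S(S(add(Z, mul(SZ, mul(SSZ, SSZ))))))
  step 17: S(S(S(mul(SZ, mul(SSZ, SSZ)))))
  step 18: S(S(S(add(mul(SSZ, SSZ), mul(Z, mul(SSZ, SSZ))))))
  step 19: S(S(S(add(add(SSZ, mul(SZ, SSZ)), mul(Z, mul(SSZ, SSZ))))))
  step 20: S(S(S(add(S(add(SZ, mul(SZ, SSZ))), mul(Z, mul(SSZ, SSZ))))))
  step 21: S(S(S(S(add(add(SZ, mul(SZ, SSZ)), mul(Z, mul(SSZ, SSZ)))))))
  step 22: S(S(S(S(add(S(add(Z, mul(SZ, SSZ))), mul(Z, mul(SSZ, SSZ)))))))
  step 23: S(S(S(S(S(add(add(Z, mul(SZ, SSZ)), mul(Z, mul(SSZ, SSZ))))))))
  step 24: S(S(S(S(S(add(mul(SZ, SSZ), mul(Z, mul(SSZ, SSZ))))))))
  step 25: S(S(S(S(S(add(add(SSZ, mul(Z, SSZ)), mul(Z, mul(SSZ, SSZ))))))))
  step 26: S(S(S(S(S(add(S(add(SZ, mul(Z, SSZ))), mul(Z, mul(SSZ, SSZ))))))))
  step 27: S(S(S(S(S(S(add(add(SZ, mul(Z, SSZ)), mul(Z, mul(SSZ, SSZ)))))))))
  step 28: S(S(S(S(S(S(add(S(add(Z, mul(Z, SSZ))), mul(Z, mul(SSZ, SSZ)))))))))
  step 29: S(S(S(S(S(S(S(add(add(Z, mul(Z, SSZ)), mul(Z, mul(SSZ, SSZ))))))))))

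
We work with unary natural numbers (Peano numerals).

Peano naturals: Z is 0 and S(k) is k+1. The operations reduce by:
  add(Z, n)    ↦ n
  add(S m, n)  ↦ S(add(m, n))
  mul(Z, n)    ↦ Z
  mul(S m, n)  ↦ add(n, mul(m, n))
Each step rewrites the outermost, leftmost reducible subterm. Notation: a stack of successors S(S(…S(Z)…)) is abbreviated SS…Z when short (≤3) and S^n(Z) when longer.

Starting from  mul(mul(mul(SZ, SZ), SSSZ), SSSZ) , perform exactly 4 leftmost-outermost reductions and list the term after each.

  start: mul(mul(mul(SZ, SZ), SSSZ), SSSZ)
  step 1: mul(mul(add(SZ, mul(Z, SZ)), SSSZ), SSSZ)
  step 2: mul(mul(S(add(Z, mul(Z, SZ))), SSSZ), SSSZ)
  step 3: mul(add(SSSZ, mul(add(Z, mul(Z, SZ)), SSSZ)), SSSZ)
  step 4: mul(S(add(SSZ, mul(add(Z, mul(Z, SZ)), SSSZ))), SSSZ)

Answer: after 4 steps: mul(S(add(SSZ, mul(add(Z, mul(Z, SZ)), SSSZ))), SSSZ)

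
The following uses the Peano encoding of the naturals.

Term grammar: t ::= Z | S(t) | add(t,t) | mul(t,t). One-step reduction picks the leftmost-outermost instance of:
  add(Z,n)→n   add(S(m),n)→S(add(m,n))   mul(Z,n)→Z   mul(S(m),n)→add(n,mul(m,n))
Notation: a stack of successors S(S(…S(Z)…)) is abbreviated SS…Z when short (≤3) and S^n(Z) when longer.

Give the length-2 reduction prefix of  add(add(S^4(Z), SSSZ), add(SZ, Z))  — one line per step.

  start: add(add(S^4(Z), SSSZ), add(SZ, Z))
  step 1: add(S(add(SSSZ, SSSZ)), add(SZ, Z))
  step 2: S(add(add(SSSZ, SSSZ), add(SZ, Z)))

Answer: after 2 steps: S(add(add(SSSZ, SSSZ), add(SZ, Z)))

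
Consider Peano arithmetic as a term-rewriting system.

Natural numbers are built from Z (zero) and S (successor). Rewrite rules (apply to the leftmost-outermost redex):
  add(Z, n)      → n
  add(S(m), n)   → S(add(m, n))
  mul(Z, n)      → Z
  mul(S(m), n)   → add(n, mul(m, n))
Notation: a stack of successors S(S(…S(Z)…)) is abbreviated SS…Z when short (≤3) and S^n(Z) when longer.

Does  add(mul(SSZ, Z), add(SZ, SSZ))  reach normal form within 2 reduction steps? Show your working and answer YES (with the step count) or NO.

  start: add(mul(SSZ, Z), add(SZ, SSZ))
  →1  add(add(Z, mul(SZ, Z)), add(SZ, SSZ))
  →2  add(mul(SZ, Z), add(SZ, SSZ))

Answer: NO — after 2 steps the term is add(mul(SZ, Z), add(SZ, SSZ)), not yet normal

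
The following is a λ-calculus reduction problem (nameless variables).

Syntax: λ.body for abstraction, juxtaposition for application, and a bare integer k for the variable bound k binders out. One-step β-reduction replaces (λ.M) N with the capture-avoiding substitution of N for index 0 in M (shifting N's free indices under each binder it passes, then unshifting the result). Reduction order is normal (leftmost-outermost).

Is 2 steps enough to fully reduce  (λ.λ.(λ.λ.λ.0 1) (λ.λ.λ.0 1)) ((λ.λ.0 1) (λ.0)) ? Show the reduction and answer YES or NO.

  start: (λ.λ.(λ.λ.λ.0 1) (λ.λ.λ.0 1)) ((λ.λ.0 1) (λ.0))
  [1] λ.(λ.λ.λ.0 1) (λ.λ.λ.0 1)
  [2] λ.λ.λ.0 1

Answer: YES — reaches normal form λ.λ.λ.0 1 in 2 ≤ 2 steps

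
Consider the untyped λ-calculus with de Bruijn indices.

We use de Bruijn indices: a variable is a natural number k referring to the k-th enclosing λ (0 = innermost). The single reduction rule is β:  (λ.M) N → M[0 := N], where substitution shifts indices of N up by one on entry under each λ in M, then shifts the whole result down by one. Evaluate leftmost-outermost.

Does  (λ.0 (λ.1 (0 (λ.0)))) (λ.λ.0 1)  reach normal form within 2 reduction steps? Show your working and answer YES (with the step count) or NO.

Answer: NO — after 2 steps the term is λ.0 (λ.(λ.λ.0 1) (0 (λ.0))), not yet normal

Working:
  start: (λ.0 (λ.1 (0 (λ.0)))) (λ.λ.0 1)
  [1] (λ.λ.0 1) (λ.(λ.λ.0 1) (0 (λ.0)))
  [2] λ.0 (λ.(λ.λ.0 1) (0 (λ.0)))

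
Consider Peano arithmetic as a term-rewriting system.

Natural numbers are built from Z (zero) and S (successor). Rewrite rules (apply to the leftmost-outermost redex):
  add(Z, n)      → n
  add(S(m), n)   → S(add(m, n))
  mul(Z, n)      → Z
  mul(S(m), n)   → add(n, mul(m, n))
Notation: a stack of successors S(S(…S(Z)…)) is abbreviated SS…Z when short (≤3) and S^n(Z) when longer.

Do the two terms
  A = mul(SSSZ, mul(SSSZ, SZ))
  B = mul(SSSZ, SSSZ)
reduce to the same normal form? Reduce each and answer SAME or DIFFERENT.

Answer: SAME — A ⇓ S^9(Z), B ⇓ S^9(Z)

Reduction:
Term A:
  start: mul(SSSZ, mul(SSSZ, SZ))
  step 1: add(mul(SSSZ, SZ), mul(SSZ, mul(SSSZ, SZ)))
  step 2: add(add(SZ, mul(SSZ, SZ)), mul(SSZ, mul(SSSZ, SZ)))
  step 3: add(S(add(Z, mul(SSZ, SZ))), mul(SSZ, mul(SSSZ, SZ)))
  step 4: S(add(add(Z, mul(SSZ, SZ)), mul(SSZ, mul(SSSZ, SZ))))
  step 5: S(add(mul(SSZ, SZ), mul(SSZ, mul(SSSZ, SZ))))
  step 6: S(add(add(SZ, mul(SZ, SZ)), mul(SSZ, mul(SSSZ, SZ))))
  step 7: S(add(S(add(Z, mul(SZ, SZ))), mul(SSZ, mul(SSSZ, SZ))))
  step 8: S(S(add(add(Z, mul(SZ, SZ)), mul(SSZ, mul(SSSZ, SZ)))))
  step 9: S(S(add(mul(SZ, SZ), mul(SSZ, mul(SSSZ, SZ)))))
  step 10: S(S(add(add(SZ, mul(Z, SZ)), mul(SSZ, mul(SSSZ, SZ)))))
  step 11: S(S(add(S(add(Z, mul(Z, SZ))), mul(SSZ, mul(SSSZ, SZ)))))
  step 12: S(S(S(add(add(Z, mul(Z, SZ)), mul(SSZ, mul(SSSZ, SZ))))))
  step 13: S(S(S(add(mul(Z, SZ), mul(SSZ, mul(SSSZ, SZ))))))
  step 14: S(S(S(add(Z, mul(SSZ, mul(SSSZ, SZ))))))
  step 15: S(S(S(mul(SSZ, mul(SSSZ, SZ)))))
  step 16: S(S(S(add(mul(SSSZ, SZ), mul(SZ, mul(SSSZ, SZ))))))
  step 17: S(S(S(add(add(SZ, mul(SSZ, SZ)), mul(SZ, mul(SSSZ, SZ))))))
  step 18: S(S(S(add(S(add(Z, mul(SSZ, SZ))), mul(SZ, mul(SSSZ, SZ))))))
  step 19: S(S(S(S(add(add(Z, mul(SSZ, SZ)), mul(SZ, mul(SSSZ, SZ)))))))
  step 20: S(S(S(S(add(mul(SSZ, SZ), mul(SZ, mul(SSSZ, SZ)))))))
  step 21: S(S(S(S(add(add(SZ, mul(SZ, SZ)), mul(SZ, mul(SSSZ, SZ)))))))
  step 22: S(S(S(S(add(S(add(Z, mul(SZ, SZ))), mul(SZ, mul(SSSZ, SZ)))))))
  step 23: S(S(S(S(S(add(add(Z, mul(SZ, SZ)), mul(SZ, mul(SSSZ, SZ))))))))
  step 24: S(S(S(S(S(add(mul(SZ, SZ), mul(SZ, mul(SSSZ, SZ))))))))
  step 25: S(S(S(S(S(add(add(SZ, mul(Z, SZ)), mul(SZ, mul(SSSZ, SZ))))))))
  step 26: S(S(S(S(S(add(S(add(Z, mul(Z, SZ))), mul(SZ, mul(SSSZ, SZ))))))))
  step 27: S(S(S(S(S(S(add(add(Z, mul(Z, SZ)), mul(SZ, mul(SSSZ, SZ)))))))))
  step 28: S(S(S(S(S(S(add(mul(Z, SZ), mul(SZ, mul(SSSZ, SZ)))))))))
  step 29: S(S(S(S(S(S(add(Z, mul(SZ, mul(SSSZ, SZ)))))))))
  step 30: S(S(S(S(S(S(mul(SZ, mul(SSSZ, SZ))))))))
  step 31: S(S(S(S(S(S(add(mul(SSSZ, SZ), mul(Z, mul(SSSZ, SZ)))))))))
  step 32: S(S(S(S(S(S(add(add(SZ, mul(SSZ, SZ)), mul(Z, mul(SSSZ, SZ)))))))))
  step 33: S(S(S(S(S(S(add(S(add(Z, mul(SSZ, SZ))), mul(Z, mul(SSSZ, SZ)))))))))
  step 34: S(S(S(S(S(S(S(add(add(Z, mul(SSZ, SZ)), mul(Z, mul(SSSZ, SZ))))))))))
  step 35: S(S(S(S(S(S(S(add(mul(SSZ, SZ), mul(Z, mul(SSSZ, SZ))))))))))
  step 36: S(S(S(S(S(S(S(add(add(SZ, mul(SZ, SZ)), mul(Z, mul(SSSZ, SZ))))))))))
  step 37: S(S(S(S(S(S(S(add(S(add(Z, mul(SZ, SZ))), mul(Z, mul(SSSZ, SZ))))))))))
  step 38: S(S(S(S(S(S(S(S(add(add(Z, mul(SZ, SZ)), mul(Z, mul(SSSZ, SZ)))))))))))
  step 39: S(S(S(S(S(S(S(S(add(mul(SZ, SZ), mul(Z, mul(SSSZ, SZ)))))))))))
  step 40: S(S(S(S(S(S(S(S(add(add(SZ, mul(Z, SZ)), mul(Z, mul(SSSZ, SZ)))))))))))
  step 41: S(S(S(S(S(S(S(S(add(S(add(Z, mul(Z, SZ))), mul(Z, mul(SSSZ, SZ)))))))))))
  step 42: S(S(S(S(S(S(S(S(S(add(add(Z, mul(Z, SZ)), mul(Z, mul(SSSZ, SZ))))))))))))
  step 43: S(S(S(S(S(S(S(S(S(add(mul(Z, SZ), mul(Z, mul(SSSZ, SZ))))))))))))
  step 44: S(S(S(S(S(S(S(S(S(add(Z, mul(Z, mul(SSSZ, SZ))))))))))))
  step 45: S(S(S(S(S(S(S(S(S(mul(Z, mul(SSSZ, SZ)))))))))))
  step 46: S^9(Z)

Term B:
  start: mul(SSSZ, SSSZ)
  step 1: add(SSSZ, mul(SSZ, SSSZ))
  step 2: S(add(SSZ, mul(SSZ, SSSZ)))
  step 3: S(S(add(SZ, mul(SSZ, SSSZ))))
  step 4: S(S(S(add(Z, mul(SSZ, SSSZ)))))
  step 5: S(S(S(mul(SSZ, SSSZ))))
  step 6: S(S(S(add(SSSZ, mul(SZ, SSSZ)))))
  step 7: S(S(S(S(add(SSZ, mul(SZ, SSSZ))))))
  step 8: S(S(S(S(S(add(SZ, mul(SZ, SSSZ)))))))
  step 9: S(S(S(S(S(S(add(Z, mul(SZ, SSSZ))))))))
  step 10: S(S(S(S(S(S(mul(SZ, SSSZ)))))))
  step 11: S(S(S(S(S(S(add(SSSZ, mul(Z, SSSZ))))))))
  step 12: S(S(S(S(S(S(S(add(SSZ, mul(Z, SSSZ)))))))))
  step 13: S(S(S(S(S(S(S(S(add(SZ, mul(Z, SSSZ))))))))))
  step 14: S(S(S(S(S(S(S(S(S(add(Z, mul(Z, SSSZ)))))))))))
  step 15: S(S(S(S(S(S(S(S(S(mul(Z, SSSZ))))))))))
  step 16: S^9(Z)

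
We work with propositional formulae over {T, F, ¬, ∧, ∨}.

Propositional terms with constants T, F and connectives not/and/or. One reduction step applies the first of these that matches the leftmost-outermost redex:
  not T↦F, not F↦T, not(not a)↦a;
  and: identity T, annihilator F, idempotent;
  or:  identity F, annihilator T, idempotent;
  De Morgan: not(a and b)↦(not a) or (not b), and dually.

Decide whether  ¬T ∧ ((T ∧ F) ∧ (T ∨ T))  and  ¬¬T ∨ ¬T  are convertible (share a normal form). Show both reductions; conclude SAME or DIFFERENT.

Answer: DIFFERENT — A ⇓ F, B ⇓ T

Working:
Term A:
  start: ¬T ∧ ((T ∧ F) ∧ (T ∨ T))
  →1  F ∧ ((T ∧ F) ∧ (T ∨ T))
  →2  F

Term B:
  start: ¬¬T ∨ ¬T
  →1  T ∨ ¬T
  →2  T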